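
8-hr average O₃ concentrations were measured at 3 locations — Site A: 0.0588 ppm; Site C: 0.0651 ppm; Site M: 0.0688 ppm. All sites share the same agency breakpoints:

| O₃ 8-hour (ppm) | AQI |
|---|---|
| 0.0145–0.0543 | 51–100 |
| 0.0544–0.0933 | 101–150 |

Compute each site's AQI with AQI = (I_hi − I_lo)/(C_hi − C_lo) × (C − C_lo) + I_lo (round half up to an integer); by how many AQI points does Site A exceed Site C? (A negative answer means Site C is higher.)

Site A 0.0588: bracket 0.0544–0.0933 → index 101–150; slope 49/0.0389, offset 0.0044.
AQI = 101 + 49/0.0389·0.0044 ≈ 106.54 ⇒ 107.
Site C: 0.0651 lies in 0.0544–0.0933, so I_lo=101, I_hi=150, C_lo=0.0544, C_hi=0.0933.
(150−101)/(0.0933−0.0544) × (0.0651−0.0544) + 101 = 49/0.0389 × 0.0107 + 101 ≈ 114.48 → 114.
Site M: row 0.0544–0.0933 (AQI 101–150). (150−101)·(0.0688−0.0544)/(0.0933−0.0544) + 101 = 49·0.0144/0.0389 + 101 ≈ 119.14 → 119.
AQIs: Site A=107, Site C=114, Site M=119. Site A (107) − Site C (114) = -7.

-7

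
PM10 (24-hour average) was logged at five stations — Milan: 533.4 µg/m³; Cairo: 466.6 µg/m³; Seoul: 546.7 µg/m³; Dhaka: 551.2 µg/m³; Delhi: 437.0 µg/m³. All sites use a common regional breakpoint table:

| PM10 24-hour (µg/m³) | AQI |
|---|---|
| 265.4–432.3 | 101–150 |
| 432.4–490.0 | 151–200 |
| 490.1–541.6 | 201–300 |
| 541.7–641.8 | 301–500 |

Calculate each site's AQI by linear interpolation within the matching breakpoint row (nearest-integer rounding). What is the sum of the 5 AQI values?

1250

Milan: row 490.1–541.6 (AQI 201–300). (300−201)·(533.4−490.1)/(541.6−490.1) + 201 = 99·43.3/51.5 + 201 ≈ 284.24 → 284.
Cairo 466.6: bracket 432.4–490.0 → index 151–200; slope 49/57.6, offset 34.2.
AQI = 151 + 49/57.6·34.2 ≈ 180.09 ⇒ 180.
Seoul 546.7: bracket 541.7–641.8 → index 301–500; slope 199/100.1, offset 5.0.
AQI = 301 + 199/100.1·5.0 ≈ 310.94 ⇒ 311.
Dhaka: 551.2 lies in 541.7–641.8, so I_lo=301, I_hi=500, C_lo=541.7, C_hi=641.8.
(500−301)/(641.8−541.7) × (551.2−541.7) + 301 = 199/100.1 × 9.5 + 301 ≈ 319.89 → 320.
Delhi: row 432.4–490.0 (AQI 151–200). (200−151)·(437.0−432.4)/(490.0−432.4) + 151 = 49·4.6/57.6 + 151 ≈ 154.91 → 155.
AQIs: Milan=284, Cairo=180, Seoul=311, Dhaka=320, Delhi=155. Sum = 284 + 180 + 311 + 320 + 155 = 1250.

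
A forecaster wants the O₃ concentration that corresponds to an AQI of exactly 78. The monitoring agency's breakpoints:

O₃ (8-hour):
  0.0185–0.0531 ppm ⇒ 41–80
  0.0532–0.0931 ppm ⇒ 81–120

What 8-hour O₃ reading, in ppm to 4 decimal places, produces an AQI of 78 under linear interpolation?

0.0513

AQI 78 lies in the 41–80 band, which corresponds to 0.0185–0.0531 ppm.
C = 0.0185 + (78−41)×(0.0531−0.0185)/(80−41) = 0.0185 + 37×0.0346/39 ≈ 0.051326 ppm → 0.0513 ppm to 4 dp.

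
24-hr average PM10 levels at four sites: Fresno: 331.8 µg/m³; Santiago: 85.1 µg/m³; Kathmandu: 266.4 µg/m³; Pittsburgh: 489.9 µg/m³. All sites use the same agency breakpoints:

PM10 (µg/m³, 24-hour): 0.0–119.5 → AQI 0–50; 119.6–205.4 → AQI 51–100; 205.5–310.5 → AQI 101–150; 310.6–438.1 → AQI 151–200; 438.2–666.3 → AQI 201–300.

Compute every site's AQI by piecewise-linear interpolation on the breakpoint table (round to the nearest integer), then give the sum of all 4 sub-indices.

547

Fresno: 331.8 ∈ [310.6, 438.1] ↔ index [151, 200].
151 + (331.8−310.6)·(200−151)/(438.1−310.6) = 151 + 21.2·49/127.5 ≈ 159.15, so AQI = 159.
Santiago: row 0.0–119.5 (AQI 0–50). (50−0)·(85.1−0.0)/(119.5−0.0) + 0 = 50·85.1/119.5 + 0 ≈ 35.61 → 36.
Kathmandu: row 205.5–310.5 (AQI 101–150). (150−101)·(266.4−205.5)/(310.5−205.5) + 101 = 49·60.9/105.0 + 101 ≈ 129.42 → 129.
Pittsburgh: row 438.2–666.3 (AQI 201–300). (300−201)·(489.9−438.2)/(666.3−438.2) + 201 = 99·51.7/228.1 + 201 ≈ 223.44 → 223.
AQIs: Fresno=159, Santiago=36, Kathmandu=129, Pittsburgh=223. Sum = 159 + 36 + 129 + 223 = 547.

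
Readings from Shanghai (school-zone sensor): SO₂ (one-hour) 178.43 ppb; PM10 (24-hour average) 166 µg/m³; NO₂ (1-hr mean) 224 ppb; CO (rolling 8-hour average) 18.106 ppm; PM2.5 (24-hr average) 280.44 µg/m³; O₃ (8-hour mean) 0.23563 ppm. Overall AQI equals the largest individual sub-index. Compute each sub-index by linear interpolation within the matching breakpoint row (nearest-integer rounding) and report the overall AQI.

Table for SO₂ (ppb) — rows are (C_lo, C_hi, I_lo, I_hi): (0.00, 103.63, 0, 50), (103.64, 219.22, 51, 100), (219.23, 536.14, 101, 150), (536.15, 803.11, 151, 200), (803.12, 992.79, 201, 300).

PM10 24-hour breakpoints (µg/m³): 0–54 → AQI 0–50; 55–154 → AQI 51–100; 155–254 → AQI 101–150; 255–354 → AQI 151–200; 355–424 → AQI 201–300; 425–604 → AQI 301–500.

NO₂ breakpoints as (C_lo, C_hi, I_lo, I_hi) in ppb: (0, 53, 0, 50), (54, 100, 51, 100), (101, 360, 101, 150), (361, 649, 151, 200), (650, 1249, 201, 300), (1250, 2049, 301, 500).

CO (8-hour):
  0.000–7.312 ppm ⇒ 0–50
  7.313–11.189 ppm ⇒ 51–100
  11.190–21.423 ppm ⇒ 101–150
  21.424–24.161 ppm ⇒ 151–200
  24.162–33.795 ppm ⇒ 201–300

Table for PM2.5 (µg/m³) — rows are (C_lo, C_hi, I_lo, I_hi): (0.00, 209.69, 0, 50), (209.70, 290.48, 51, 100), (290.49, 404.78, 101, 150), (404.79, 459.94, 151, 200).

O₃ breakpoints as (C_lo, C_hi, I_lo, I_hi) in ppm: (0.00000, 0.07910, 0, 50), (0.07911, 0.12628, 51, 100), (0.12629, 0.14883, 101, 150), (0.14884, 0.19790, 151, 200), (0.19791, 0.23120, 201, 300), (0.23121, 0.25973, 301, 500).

332

SO₂: 178.43 lies in 103.64–219.22, so I_lo=51, I_hi=100, C_lo=103.64, C_hi=219.22.
(100−51)/(219.22−103.64) × (178.43−103.64) + 51 = 49/115.58 × 74.79 + 51 ≈ 82.71 → 83.
PM10: 166 lies in 155–254, so I_lo=101, I_hi=150, C_lo=155, C_hi=254.
(150−101)/(254−155) × (166−155) + 101 = 49/99 × 11 + 101 ≈ 106.44 → 106.
NO₂: row 101–360 (AQI 101–150). (150−101)·(224−101)/(360−101) + 101 = 49·123/259 + 101 ≈ 124.27 → 124.
CO: 18.106 ∈ [11.190, 21.423] ↔ index [101, 150].
101 + (18.106−11.190)·(150−101)/(21.423−11.190) = 101 + 6.916·49/10.233 ≈ 134.12, so AQI = 134.
PM2.5: row 209.70–290.48 (AQI 51–100). (100−51)·(280.44−209.70)/(290.48−209.70) + 51 = 49·70.74/80.78 + 51 ≈ 93.91 → 94.
O₃: 0.23563 lies in 0.23121–0.25973, so I_lo=301, I_hi=500, C_lo=0.23121, C_hi=0.25973.
(500−301)/(0.25973−0.23121) × (0.23563−0.23121) + 301 = 199/0.02852 × 0.00442 + 301 ≈ 331.84 → 332.
Sub-indices: SO₂→83, PM10→106, NO₂→124, CO→134, PM2.5→94, O₃→332. Overall AQI = max = 332; dominant pollutant is O₃.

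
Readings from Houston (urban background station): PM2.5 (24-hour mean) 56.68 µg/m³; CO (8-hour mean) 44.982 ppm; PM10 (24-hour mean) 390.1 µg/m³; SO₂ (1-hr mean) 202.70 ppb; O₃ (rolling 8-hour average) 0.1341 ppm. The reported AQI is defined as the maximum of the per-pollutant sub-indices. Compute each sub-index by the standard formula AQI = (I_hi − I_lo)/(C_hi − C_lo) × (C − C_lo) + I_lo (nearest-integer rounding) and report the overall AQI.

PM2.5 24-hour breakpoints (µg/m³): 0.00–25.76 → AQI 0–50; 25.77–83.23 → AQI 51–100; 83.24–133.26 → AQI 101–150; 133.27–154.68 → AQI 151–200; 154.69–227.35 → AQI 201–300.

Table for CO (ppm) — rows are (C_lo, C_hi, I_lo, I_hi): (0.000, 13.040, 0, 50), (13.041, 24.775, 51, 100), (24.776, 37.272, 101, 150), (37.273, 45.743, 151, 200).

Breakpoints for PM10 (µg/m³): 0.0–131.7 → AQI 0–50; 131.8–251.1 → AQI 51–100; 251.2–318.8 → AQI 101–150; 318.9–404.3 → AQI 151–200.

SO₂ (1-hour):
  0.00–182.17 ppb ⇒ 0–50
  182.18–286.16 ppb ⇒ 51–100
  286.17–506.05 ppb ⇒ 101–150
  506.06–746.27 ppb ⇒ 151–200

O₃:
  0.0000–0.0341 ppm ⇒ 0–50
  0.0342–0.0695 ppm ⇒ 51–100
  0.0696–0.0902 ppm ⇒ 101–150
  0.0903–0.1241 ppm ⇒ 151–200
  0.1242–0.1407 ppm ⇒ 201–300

260

PM2.5: 56.68 ∈ [25.77, 83.23] ↔ index [51, 100].
51 + (56.68−25.77)·(100−51)/(83.23−25.77) = 51 + 30.91·49/57.46 ≈ 77.36, so AQI = 77.
CO: 44.982 ∈ [37.273, 45.743] ↔ index [151, 200].
151 + (44.982−37.273)·(200−151)/(45.743−37.273) = 151 + 7.709·49/8.470 ≈ 195.60, so AQI = 196.
PM10: 390.1 ∈ [318.9, 404.3] ↔ index [151, 200].
151 + (390.1−318.9)·(200−151)/(404.3−318.9) = 151 + 71.2·49/85.4 ≈ 191.85, so AQI = 192.
SO₂: 202.70 ∈ [182.18, 286.16] ↔ index [51, 100].
51 + (202.70−182.18)·(100−51)/(286.16−182.18) = 51 + 20.52·49/103.98 ≈ 60.67, so AQI = 61.
O₃: 0.1341 ∈ [0.1242, 0.1407] ↔ index [201, 300].
201 + (0.1341−0.1242)·(300−201)/(0.1407−0.1242) = 201 + 0.0099·99/0.0165 ≈ 260.40, so AQI = 260.
Sub-indices: PM2.5→77, CO→196, PM10→192, SO₂→61, O₃→260. Overall AQI = max = 260; dominant pollutant is O₃.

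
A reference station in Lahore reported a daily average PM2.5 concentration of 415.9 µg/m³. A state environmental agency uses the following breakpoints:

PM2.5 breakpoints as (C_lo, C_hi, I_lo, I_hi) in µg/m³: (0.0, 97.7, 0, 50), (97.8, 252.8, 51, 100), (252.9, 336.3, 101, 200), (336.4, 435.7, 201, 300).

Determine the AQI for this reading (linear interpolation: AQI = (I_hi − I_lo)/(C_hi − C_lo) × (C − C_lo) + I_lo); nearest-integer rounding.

280

PM2.5 415.9: bracket 336.4–435.7 → index 201–300; slope 99/99.3, offset 79.5.
AQI = 201 + 99/99.3·79.5 ≈ 280.26 ⇒ 280.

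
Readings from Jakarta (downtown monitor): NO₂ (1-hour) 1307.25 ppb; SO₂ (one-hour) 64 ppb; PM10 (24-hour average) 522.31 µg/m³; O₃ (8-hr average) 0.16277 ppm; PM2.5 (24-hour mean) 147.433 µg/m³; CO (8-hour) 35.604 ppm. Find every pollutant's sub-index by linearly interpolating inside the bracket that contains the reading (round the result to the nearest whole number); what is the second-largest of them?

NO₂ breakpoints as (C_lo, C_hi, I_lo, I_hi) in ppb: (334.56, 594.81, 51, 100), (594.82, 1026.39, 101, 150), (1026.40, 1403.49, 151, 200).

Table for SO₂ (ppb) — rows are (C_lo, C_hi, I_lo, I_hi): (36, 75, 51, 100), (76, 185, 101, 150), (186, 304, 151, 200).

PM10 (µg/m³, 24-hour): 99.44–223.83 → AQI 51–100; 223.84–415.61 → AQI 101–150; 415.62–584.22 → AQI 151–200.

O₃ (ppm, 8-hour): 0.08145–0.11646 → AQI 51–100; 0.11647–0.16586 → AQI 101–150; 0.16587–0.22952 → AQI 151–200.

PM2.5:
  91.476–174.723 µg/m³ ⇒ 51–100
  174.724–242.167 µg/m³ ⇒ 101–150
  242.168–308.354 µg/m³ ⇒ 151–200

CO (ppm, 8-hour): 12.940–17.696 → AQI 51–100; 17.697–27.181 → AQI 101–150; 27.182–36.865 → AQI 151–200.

NO₂ 1307.25: bracket 1026.40–1403.49 → index 151–200; slope 49/377.09, offset 280.85.
AQI = 151 + 49/377.09·280.85 ≈ 187.49 ⇒ 187.
SO₂: 64 ∈ [36, 75] ↔ index [51, 100].
51 + (64−36)·(100−51)/(75−36) = 51 + 28·49/39 ≈ 86.18, so AQI = 86.
PM10: 522.31 lies in 415.62–584.22, so I_lo=151, I_hi=200, C_lo=415.62, C_hi=584.22.
(200−151)/(584.22−415.62) × (522.31−415.62) + 151 = 49/168.60 × 106.69 + 151 ≈ 182.01 → 182.
O₃: 0.16277 lies in 0.11647–0.16586, so I_lo=101, I_hi=150, C_lo=0.11647, C_hi=0.16586.
(150−101)/(0.16586−0.11647) × (0.16277−0.11647) + 101 = 49/0.04939 × 0.04630 + 101 ≈ 146.93 → 147.
PM2.5: row 91.476–174.723 (AQI 51–100). (100−51)·(147.433−91.476)/(174.723−91.476) + 51 = 49·55.957/83.247 + 51 ≈ 83.94 → 84.
CO 35.604: bracket 27.182–36.865 → index 151–200; slope 49/9.683, offset 8.422.
AQI = 151 + 49/9.683·8.422 ≈ 193.62 ⇒ 194.
Sub-indices: NO₂→187, SO₂→86, PM10→182, O₃→147, PM2.5→84, CO→194. Ranked high→low: 194, 187, 182, 147, 86, 84. Second-highest sub-index = 187.

187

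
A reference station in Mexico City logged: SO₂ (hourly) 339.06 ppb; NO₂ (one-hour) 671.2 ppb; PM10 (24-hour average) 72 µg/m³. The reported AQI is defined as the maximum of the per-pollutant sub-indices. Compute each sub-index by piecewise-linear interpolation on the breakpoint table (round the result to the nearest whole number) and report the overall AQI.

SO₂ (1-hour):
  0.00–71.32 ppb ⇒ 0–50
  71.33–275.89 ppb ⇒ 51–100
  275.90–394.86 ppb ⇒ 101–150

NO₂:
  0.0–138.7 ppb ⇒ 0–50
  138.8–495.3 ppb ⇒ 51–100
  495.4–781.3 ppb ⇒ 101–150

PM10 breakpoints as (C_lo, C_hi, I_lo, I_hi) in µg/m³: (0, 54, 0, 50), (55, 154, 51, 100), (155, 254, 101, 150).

SO₂: 339.06 ∈ [275.90, 394.86] ↔ index [101, 150].
101 + (339.06−275.90)·(150−101)/(394.86−275.90) = 101 + 63.16·49/118.96 ≈ 127.02, so AQI = 127.
NO₂ 671.2: bracket 495.4–781.3 → index 101–150; slope 49/285.9, offset 175.8.
AQI = 101 + 49/285.9·175.8 ≈ 131.13 ⇒ 131.
PM10: 72 ∈ [55, 154] ↔ index [51, 100].
51 + (72−55)·(100−51)/(154−55) = 51 + 17·49/99 ≈ 59.41, so AQI = 59.
Sub-indices: SO₂→127, NO₂→131, PM10→59. Overall AQI = max = 131; dominant pollutant is NO₂.
AQI 131: Unhealthy for Sensitive Groups.

131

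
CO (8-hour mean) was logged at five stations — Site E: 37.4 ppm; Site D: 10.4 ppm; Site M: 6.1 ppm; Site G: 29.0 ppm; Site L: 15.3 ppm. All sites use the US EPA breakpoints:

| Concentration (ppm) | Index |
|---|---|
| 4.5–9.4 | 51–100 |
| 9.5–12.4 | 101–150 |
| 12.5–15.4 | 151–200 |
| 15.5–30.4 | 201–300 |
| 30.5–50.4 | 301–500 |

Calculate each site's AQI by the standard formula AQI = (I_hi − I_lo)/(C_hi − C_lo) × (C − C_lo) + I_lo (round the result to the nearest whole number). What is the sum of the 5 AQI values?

1042

Site E 37.4: bracket 30.5–50.4 → index 301–500; slope 199/19.9, offset 6.9.
AQI = 301 + 199/19.9·6.9 ≈ 370.00 ⇒ 370.
Site D: 10.4 ∈ [9.5, 12.4] ↔ index [101, 150].
101 + (10.4−9.5)·(150−101)/(12.4−9.5) = 101 + 0.9·49/2.9 ≈ 116.21, so AQI = 116.
Site M: 6.1 lies in 4.5–9.4, so I_lo=51, I_hi=100, C_lo=4.5, C_hi=9.4.
(100−51)/(9.4−4.5) × (6.1−4.5) + 51 = 49/4.9 × 1.6 + 51 ≈ 67.00 → 67.
Site G: row 15.5–30.4 (AQI 201–300). (300−201)·(29.0−15.5)/(30.4−15.5) + 201 = 99·13.5/14.9 + 201 ≈ 290.70 → 291.
Site L: row 12.5–15.4 (AQI 151–200). (200−151)·(15.3−12.5)/(15.4−12.5) + 151 = 49·2.8/2.9 + 151 ≈ 198.31 → 198.
AQIs: Site E=370, Site D=116, Site M=67, Site G=291, Site L=198. Sum = 370 + 116 + 67 + 291 + 198 = 1042.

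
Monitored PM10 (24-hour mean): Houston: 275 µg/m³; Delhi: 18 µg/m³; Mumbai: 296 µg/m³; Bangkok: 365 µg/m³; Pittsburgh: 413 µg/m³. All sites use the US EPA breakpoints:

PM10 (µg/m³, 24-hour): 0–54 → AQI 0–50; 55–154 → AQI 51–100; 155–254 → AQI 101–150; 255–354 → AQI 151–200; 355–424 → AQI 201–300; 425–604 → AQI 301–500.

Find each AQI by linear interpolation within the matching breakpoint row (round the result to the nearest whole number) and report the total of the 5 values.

Houston 275: bracket 255–354 → index 151–200; slope 49/99, offset 20.
AQI = 151 + 49/99·20 ≈ 160.90 ⇒ 161.
Delhi: 18 lies in 0–54, so I_lo=0, I_hi=50, C_lo=0, C_hi=54.
(50−0)/(54−0) × (18−0) + 0 = 50/54 × 18 + 0 ≈ 16.67 → 17.
Mumbai 296: bracket 255–354 → index 151–200; slope 49/99, offset 41.
AQI = 151 + 49/99·41 ≈ 171.29 ⇒ 171.
Bangkok: 365 lies in 355–424, so I_lo=201, I_hi=300, C_lo=355, C_hi=424.
(300−201)/(424−355) × (365−355) + 201 = 99/69 × 10 + 201 ≈ 215.35 → 215.
Pittsburgh: row 355–424 (AQI 201–300). (300−201)·(413−355)/(424−355) + 201 = 99·58/69 + 201 ≈ 284.22 → 284.
AQIs: Houston=161, Delhi=17, Mumbai=171, Bangkok=215, Pittsburgh=284. Sum = 161 + 17 + 171 + 215 + 284 = 848.

848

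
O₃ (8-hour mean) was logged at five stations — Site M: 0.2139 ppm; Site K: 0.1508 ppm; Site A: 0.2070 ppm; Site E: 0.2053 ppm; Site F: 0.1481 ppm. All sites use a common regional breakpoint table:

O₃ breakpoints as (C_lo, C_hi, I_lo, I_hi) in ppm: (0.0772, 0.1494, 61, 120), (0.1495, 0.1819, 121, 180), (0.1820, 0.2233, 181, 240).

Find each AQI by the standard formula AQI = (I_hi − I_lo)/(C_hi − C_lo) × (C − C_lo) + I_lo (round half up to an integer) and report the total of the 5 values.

Site M: 0.2139 lies in 0.1820–0.2233, so I_lo=181, I_hi=240, C_lo=0.1820, C_hi=0.2233.
(240−181)/(0.2233−0.1820) × (0.2139−0.1820) + 181 = 59/0.0413 × 0.0319 + 181 ≈ 226.57 → 227.
Site K: 0.1508 ∈ [0.1495, 0.1819] ↔ index [121, 180].
121 + (0.1508−0.1495)·(180−121)/(0.1819−0.1495) = 121 + 0.0013·59/0.0324 ≈ 123.37, so AQI = 123.
Site A: 0.2070 lies in 0.1820–0.2233, so I_lo=181, I_hi=240, C_lo=0.1820, C_hi=0.2233.
(240−181)/(0.2233−0.1820) × (0.2070−0.1820) + 181 = 59/0.0413 × 0.0250 + 181 ≈ 216.71 → 217.
Site E 0.2053: bracket 0.1820–0.2233 → index 181–240; slope 59/0.0413, offset 0.0233.
AQI = 181 + 59/0.0413·0.0233 ≈ 214.29 ⇒ 214.
Site F 0.1481: bracket 0.0772–0.1494 → index 61–120; slope 59/0.0722, offset 0.0709.
AQI = 61 + 59/0.0722·0.0709 ≈ 118.94 ⇒ 119.
AQIs: Site M=227, Site K=123, Site A=217, Site E=214, Site F=119. Sum = 227 + 123 + 217 + 214 + 119 = 900.

900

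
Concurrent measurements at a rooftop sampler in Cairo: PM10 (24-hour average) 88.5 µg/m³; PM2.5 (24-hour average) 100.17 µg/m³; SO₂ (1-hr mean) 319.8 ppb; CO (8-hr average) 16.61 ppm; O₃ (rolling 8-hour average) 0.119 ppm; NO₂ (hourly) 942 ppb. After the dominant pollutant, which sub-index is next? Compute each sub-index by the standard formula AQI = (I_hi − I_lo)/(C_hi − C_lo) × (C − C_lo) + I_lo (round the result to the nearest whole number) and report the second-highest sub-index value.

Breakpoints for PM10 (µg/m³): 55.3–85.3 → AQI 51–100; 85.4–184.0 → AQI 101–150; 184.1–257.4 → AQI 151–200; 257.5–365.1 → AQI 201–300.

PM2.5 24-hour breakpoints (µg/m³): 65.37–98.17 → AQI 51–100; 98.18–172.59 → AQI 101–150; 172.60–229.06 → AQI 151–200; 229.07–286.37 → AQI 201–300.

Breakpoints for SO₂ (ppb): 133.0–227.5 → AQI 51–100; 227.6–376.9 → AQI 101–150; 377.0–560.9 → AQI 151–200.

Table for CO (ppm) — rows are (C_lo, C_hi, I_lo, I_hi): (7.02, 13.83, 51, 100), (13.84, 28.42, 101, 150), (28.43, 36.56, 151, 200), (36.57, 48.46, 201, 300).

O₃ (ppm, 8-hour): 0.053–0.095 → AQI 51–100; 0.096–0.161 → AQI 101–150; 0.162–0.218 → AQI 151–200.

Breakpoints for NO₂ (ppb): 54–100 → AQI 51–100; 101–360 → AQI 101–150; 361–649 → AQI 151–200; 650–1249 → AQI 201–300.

131

PM10: 88.5 ∈ [85.4, 184.0] ↔ index [101, 150].
101 + (88.5−85.4)·(150−101)/(184.0−85.4) = 101 + 3.1·49/98.6 ≈ 102.54, so AQI = 103.
PM2.5 100.17: bracket 98.18–172.59 → index 101–150; slope 49/74.41, offset 1.99.
AQI = 101 + 49/74.41·1.99 ≈ 102.31 ⇒ 102.
SO₂: row 227.6–376.9 (AQI 101–150). (150−101)·(319.8−227.6)/(376.9−227.6) + 101 = 49·92.2/149.3 + 101 ≈ 131.26 → 131.
CO 16.61: bracket 13.84–28.42 → index 101–150; slope 49/14.58, offset 2.77.
AQI = 101 + 49/14.58·2.77 ≈ 110.31 ⇒ 110.
O₃: 0.119 lies in 0.096–0.161, so I_lo=101, I_hi=150, C_lo=0.096, C_hi=0.161.
(150−101)/(0.161−0.096) × (0.119−0.096) + 101 = 49/0.065 × 0.023 + 101 ≈ 118.34 → 118.
NO₂: 942 ∈ [650, 1249] ↔ index [201, 300].
201 + (942−650)·(300−201)/(1249−650) = 201 + 292·99/599 ≈ 249.26, so AQI = 249.
Sub-indices: PM10→103, PM2.5→102, SO₂→131, CO→110, O₃→118, NO₂→249. Ranked high→low: 249, 131, 118, 110, 103, 102. Second-highest sub-index = 131.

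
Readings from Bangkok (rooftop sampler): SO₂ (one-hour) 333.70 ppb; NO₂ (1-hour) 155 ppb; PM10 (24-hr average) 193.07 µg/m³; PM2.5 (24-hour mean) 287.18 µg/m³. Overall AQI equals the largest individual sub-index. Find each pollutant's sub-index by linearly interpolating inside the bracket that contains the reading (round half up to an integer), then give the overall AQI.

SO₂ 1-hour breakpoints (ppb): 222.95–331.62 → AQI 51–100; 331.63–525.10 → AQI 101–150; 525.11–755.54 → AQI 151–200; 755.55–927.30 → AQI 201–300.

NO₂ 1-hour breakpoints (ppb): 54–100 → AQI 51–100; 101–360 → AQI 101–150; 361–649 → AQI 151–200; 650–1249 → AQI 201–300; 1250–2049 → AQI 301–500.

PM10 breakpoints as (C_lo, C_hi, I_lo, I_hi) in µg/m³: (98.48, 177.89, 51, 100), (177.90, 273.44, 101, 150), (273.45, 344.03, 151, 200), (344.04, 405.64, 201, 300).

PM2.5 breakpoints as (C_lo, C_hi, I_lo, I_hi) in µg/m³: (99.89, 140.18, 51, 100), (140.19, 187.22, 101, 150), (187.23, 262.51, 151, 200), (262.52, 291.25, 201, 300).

286

SO₂: 333.70 lies in 331.63–525.10, so I_lo=101, I_hi=150, C_lo=331.63, C_hi=525.10.
(150−101)/(525.10−331.63) × (333.70−331.63) + 101 = 49/193.47 × 2.07 + 101 ≈ 101.52 → 102.
NO₂: 155 ∈ [101, 360] ↔ index [101, 150].
101 + (155−101)·(150−101)/(360−101) = 101 + 54·49/259 ≈ 111.22, so AQI = 111.
PM10: row 177.90–273.44 (AQI 101–150). (150−101)·(193.07−177.90)/(273.44−177.90) + 101 = 49·15.17/95.54 + 101 ≈ 108.78 → 109.
PM2.5 287.18: bracket 262.52–291.25 → index 201–300; slope 99/28.73, offset 24.66.
AQI = 201 + 99/28.73·24.66 ≈ 285.98 ⇒ 286.
Sub-indices: SO₂→102, NO₂→111, PM10→109, PM2.5→286. Overall AQI = max = 286; dominant pollutant is PM2.5.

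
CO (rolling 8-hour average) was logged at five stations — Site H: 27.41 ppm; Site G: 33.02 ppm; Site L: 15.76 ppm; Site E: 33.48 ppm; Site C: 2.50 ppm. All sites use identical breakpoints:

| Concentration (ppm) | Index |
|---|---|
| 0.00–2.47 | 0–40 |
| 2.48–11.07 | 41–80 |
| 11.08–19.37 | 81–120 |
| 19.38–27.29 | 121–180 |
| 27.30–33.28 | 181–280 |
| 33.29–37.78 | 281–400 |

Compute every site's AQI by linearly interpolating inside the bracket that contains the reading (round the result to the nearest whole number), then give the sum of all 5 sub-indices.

889

Site H 27.41: bracket 27.30–33.28 → index 181–280; slope 99/5.98, offset 0.11.
AQI = 181 + 99/5.98·0.11 ≈ 182.82 ⇒ 183.
Site G: row 27.30–33.28 (AQI 181–280). (280−181)·(33.02−27.30)/(33.28−27.30) + 181 = 99·5.72/5.98 + 181 ≈ 275.70 → 276.
Site L: 15.76 lies in 11.08–19.37, so I_lo=81, I_hi=120, C_lo=11.08, C_hi=19.37.
(120−81)/(19.37−11.08) × (15.76−11.08) + 81 = 39/8.29 × 4.68 + 81 ≈ 103.02 → 103.
Site E: 33.48 ∈ [33.29, 37.78] ↔ index [281, 400].
281 + (33.48−33.29)·(400−281)/(37.78−33.29) = 281 + 0.19·119/4.49 ≈ 286.04, so AQI = 286.
Site C: 2.50 ∈ [2.48, 11.07] ↔ index [41, 80].
41 + (2.50−2.48)·(80−41)/(11.07−2.48) = 41 + 0.02·39/8.59 ≈ 41.09, so AQI = 41.
AQIs: Site H=183, Site G=276, Site L=103, Site E=286, Site C=41. Sum = 183 + 276 + 103 + 286 + 41 = 889.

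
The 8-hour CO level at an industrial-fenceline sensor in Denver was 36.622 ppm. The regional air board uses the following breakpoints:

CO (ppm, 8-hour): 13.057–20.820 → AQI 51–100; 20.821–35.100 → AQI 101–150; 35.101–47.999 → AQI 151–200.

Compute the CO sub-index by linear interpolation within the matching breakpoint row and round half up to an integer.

CO: row 35.101–47.999 (AQI 151–200). (200−151)·(36.622−35.101)/(47.999−35.101) + 151 = 49·1.521/12.898 + 151 ≈ 156.78 → 157.

157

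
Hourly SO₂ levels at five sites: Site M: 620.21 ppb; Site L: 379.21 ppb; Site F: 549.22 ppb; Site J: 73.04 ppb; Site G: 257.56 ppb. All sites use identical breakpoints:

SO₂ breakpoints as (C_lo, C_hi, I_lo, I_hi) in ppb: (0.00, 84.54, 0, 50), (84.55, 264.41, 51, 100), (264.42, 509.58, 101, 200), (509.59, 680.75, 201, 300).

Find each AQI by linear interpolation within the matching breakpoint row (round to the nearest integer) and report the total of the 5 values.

777

Site M 620.21: bracket 509.59–680.75 → index 201–300; slope 99/171.16, offset 110.62.
AQI = 201 + 99/171.16·110.62 ≈ 264.98 ⇒ 265.
Site L: 379.21 lies in 264.42–509.58, so I_lo=101, I_hi=200, C_lo=264.42, C_hi=509.58.
(200−101)/(509.58−264.42) × (379.21−264.42) + 101 = 99/245.16 × 114.79 + 101 ≈ 147.35 → 147.
Site F 549.22: bracket 509.59–680.75 → index 201–300; slope 99/171.16, offset 39.63.
AQI = 201 + 99/171.16·39.63 ≈ 223.92 ⇒ 224.
Site J 73.04: bracket 0.00–84.54 → index 0–50; slope 50/84.54, offset 73.04.
AQI = 0 + 50/84.54·73.04 ≈ 43.20 ⇒ 43.
Site G: row 84.55–264.41 (AQI 51–100). (100−51)·(257.56−84.55)/(264.41−84.55) + 51 = 49·173.01/179.86 + 51 ≈ 98.13 → 98.
AQIs: Site M=265, Site L=147, Site F=224, Site J=43, Site G=98. Sum = 265 + 147 + 224 + 43 + 98 = 777.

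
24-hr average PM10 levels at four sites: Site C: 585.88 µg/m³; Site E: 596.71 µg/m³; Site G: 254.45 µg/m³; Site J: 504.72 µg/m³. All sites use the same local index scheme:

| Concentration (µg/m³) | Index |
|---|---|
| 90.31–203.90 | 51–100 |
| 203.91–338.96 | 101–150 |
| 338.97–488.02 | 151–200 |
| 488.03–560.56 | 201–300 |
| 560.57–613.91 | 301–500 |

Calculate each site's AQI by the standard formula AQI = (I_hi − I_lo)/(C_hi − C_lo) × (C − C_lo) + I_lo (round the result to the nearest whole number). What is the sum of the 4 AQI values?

Site C: 585.88 lies in 560.57–613.91, so I_lo=301, I_hi=500, C_lo=560.57, C_hi=613.91.
(500−301)/(613.91−560.57) × (585.88−560.57) + 301 = 199/53.34 × 25.31 + 301 ≈ 395.43 → 395.
Site E: row 560.57–613.91 (AQI 301–500). (500−301)·(596.71−560.57)/(613.91−560.57) + 301 = 199·36.14/53.34 + 301 ≈ 435.83 → 436.
Site G: 254.45 ∈ [203.91, 338.96] ↔ index [101, 150].
101 + (254.45−203.91)·(150−101)/(338.96−203.91) = 101 + 50.54·49/135.05 ≈ 119.34, so AQI = 119.
Site J: 504.72 ∈ [488.03, 560.56] ↔ index [201, 300].
201 + (504.72−488.03)·(300−201)/(560.56−488.03) = 201 + 16.69·99/72.53 ≈ 223.78, so AQI = 224.
AQIs: Site C=395, Site E=436, Site G=119, Site J=224. Sum = 395 + 436 + 119 + 224 = 1174.

1174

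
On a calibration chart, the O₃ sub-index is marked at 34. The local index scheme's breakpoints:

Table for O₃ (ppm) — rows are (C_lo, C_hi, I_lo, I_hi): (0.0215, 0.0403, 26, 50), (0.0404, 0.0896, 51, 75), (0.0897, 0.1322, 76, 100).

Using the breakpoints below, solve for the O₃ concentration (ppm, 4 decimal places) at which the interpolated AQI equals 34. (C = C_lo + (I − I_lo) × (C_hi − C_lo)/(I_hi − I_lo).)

0.0278

AQI 34 lies in the 26–50 band, which corresponds to 0.0215–0.0403 ppm.
C = 0.0215 + (34−26)×(0.0403−0.0215)/(50−26) = 0.0215 + 8×0.0188/24 ≈ 0.027767 ppm → 0.0278 ppm to 4 dp.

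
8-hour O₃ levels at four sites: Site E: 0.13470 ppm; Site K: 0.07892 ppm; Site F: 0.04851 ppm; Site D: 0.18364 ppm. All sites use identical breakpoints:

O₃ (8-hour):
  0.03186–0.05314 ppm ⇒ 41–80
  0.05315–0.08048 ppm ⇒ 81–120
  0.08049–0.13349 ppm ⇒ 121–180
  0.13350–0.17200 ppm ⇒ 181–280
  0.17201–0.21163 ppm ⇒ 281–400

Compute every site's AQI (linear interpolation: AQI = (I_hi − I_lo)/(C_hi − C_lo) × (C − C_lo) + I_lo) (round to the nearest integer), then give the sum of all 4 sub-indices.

690

Site E: 0.13470 ∈ [0.13350, 0.17200] ↔ index [181, 280].
181 + (0.13470−0.13350)·(280−181)/(0.17200−0.13350) = 181 + 0.00120·99/0.03850 ≈ 184.09, so AQI = 184.
Site K: row 0.05315–0.08048 (AQI 81–120). (120−81)·(0.07892−0.05315)/(0.08048−0.05315) + 81 = 39·0.02577/0.02733 + 81 ≈ 117.77 → 118.
Site F 0.04851: bracket 0.03186–0.05314 → index 41–80; slope 39/0.02128, offset 0.01665.
AQI = 41 + 39/0.02128·0.01665 ≈ 71.51 ⇒ 72.
Site D 0.18364: bracket 0.17201–0.21163 → index 281–400; slope 119/0.03962, offset 0.01163.
AQI = 281 + 119/0.03962·0.01163 ≈ 315.93 ⇒ 316.
AQIs: Site E=184, Site K=118, Site F=72, Site D=316. Sum = 184 + 118 + 72 + 316 = 690.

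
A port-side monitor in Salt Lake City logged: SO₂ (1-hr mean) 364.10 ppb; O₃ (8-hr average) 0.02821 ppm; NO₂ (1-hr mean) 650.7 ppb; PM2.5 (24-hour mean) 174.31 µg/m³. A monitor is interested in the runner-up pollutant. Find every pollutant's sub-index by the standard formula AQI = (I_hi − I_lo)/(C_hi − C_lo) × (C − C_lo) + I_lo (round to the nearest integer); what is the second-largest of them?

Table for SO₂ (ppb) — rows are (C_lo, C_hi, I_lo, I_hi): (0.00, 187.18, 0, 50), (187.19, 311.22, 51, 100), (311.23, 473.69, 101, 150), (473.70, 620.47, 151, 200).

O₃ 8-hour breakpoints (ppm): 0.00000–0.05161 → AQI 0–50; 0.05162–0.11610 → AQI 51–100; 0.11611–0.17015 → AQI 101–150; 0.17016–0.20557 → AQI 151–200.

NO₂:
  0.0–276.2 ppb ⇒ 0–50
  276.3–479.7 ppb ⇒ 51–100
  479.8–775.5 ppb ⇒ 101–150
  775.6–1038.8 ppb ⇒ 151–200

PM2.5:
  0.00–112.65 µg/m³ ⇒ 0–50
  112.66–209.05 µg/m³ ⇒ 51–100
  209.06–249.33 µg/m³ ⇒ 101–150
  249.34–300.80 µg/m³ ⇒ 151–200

SO₂: row 311.23–473.69 (AQI 101–150). (150−101)·(364.10−311.23)/(473.69−311.23) + 101 = 49·52.87/162.46 + 101 ≈ 116.95 → 117.
O₃: 0.02821 lies in 0.00000–0.05161, so I_lo=0, I_hi=50, C_lo=0.00000, C_hi=0.05161.
(50−0)/(0.05161−0.00000) × (0.02821−0.00000) + 0 = 50/0.05161 × 0.02821 + 0 ≈ 27.33 → 27.
NO₂: row 479.8–775.5 (AQI 101–150). (150−101)·(650.7−479.8)/(775.5−479.8) + 101 = 49·170.9/295.7 + 101 ≈ 129.32 → 129.
PM2.5 174.31: bracket 112.66–209.05 → index 51–100; slope 49/96.39, offset 61.65.
AQI = 51 + 49/96.39·61.65 ≈ 82.34 ⇒ 82.
Sub-indices: SO₂→117, O₃→27, NO₂→129, PM2.5→82. Ranked high→low: 129, 117, 82, 27. Second-highest sub-index = 117.

117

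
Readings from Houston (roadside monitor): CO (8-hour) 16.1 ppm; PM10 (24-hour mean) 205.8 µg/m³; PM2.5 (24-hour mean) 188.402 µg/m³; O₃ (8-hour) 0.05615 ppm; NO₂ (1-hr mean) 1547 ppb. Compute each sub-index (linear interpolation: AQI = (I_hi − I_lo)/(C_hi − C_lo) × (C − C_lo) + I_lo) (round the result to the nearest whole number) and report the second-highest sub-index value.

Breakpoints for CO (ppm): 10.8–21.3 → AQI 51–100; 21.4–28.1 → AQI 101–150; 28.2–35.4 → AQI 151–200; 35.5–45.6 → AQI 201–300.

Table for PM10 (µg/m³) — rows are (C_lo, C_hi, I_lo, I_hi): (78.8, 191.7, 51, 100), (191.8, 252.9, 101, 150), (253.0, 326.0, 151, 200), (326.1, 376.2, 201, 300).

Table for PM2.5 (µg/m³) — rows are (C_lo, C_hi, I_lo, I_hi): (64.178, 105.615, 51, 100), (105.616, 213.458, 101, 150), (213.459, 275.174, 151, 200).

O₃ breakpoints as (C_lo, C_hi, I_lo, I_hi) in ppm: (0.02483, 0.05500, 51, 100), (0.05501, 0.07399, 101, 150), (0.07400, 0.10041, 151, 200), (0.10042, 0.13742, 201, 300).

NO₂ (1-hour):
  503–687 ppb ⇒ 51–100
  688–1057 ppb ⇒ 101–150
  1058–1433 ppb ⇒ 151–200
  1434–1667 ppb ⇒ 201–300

139

CO: 16.1 lies in 10.8–21.3, so I_lo=51, I_hi=100, C_lo=10.8, C_hi=21.3.
(100−51)/(21.3−10.8) × (16.1−10.8) + 51 = 49/10.5 × 5.3 + 51 ≈ 75.73 → 76.
PM10: row 191.8–252.9 (AQI 101–150). (150−101)·(205.8−191.8)/(252.9−191.8) + 101 = 49·14.0/61.1 + 101 ≈ 112.23 → 112.
PM2.5: 188.402 ∈ [105.616, 213.458] ↔ index [101, 150].
101 + (188.402−105.616)·(150−101)/(213.458−105.616) = 101 + 82.786·49/107.842 ≈ 138.62, so AQI = 139.
O₃: 0.05615 ∈ [0.05501, 0.07399] ↔ index [101, 150].
101 + (0.05615−0.05501)·(150−101)/(0.07399−0.05501) = 101 + 0.00114·49/0.01898 ≈ 103.94, so AQI = 104.
NO₂: row 1434–1667 (AQI 201–300). (300−201)·(1547−1434)/(1667−1434) + 201 = 99·113/233 + 201 ≈ 249.01 → 249.
Sub-indices: CO→76, PM10→112, PM2.5→139, O₃→104, NO₂→249. Ranked high→low: 249, 139, 112, 104, 76. Second-highest sub-index = 139.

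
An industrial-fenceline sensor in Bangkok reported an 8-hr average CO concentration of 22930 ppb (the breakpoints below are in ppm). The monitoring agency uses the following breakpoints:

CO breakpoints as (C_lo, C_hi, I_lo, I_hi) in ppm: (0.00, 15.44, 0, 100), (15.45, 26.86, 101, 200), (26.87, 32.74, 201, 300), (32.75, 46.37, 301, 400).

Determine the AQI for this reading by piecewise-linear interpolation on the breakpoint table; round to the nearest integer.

166

Convert: 22930 ppb = 22.93 ppm.
CO: 22.93 ∈ [15.45, 26.86] ↔ index [101, 200].
101 + (22.93−15.45)·(200−101)/(26.86−15.45) = 101 + 7.48·99/11.41 ≈ 165.90, so AQI = 166.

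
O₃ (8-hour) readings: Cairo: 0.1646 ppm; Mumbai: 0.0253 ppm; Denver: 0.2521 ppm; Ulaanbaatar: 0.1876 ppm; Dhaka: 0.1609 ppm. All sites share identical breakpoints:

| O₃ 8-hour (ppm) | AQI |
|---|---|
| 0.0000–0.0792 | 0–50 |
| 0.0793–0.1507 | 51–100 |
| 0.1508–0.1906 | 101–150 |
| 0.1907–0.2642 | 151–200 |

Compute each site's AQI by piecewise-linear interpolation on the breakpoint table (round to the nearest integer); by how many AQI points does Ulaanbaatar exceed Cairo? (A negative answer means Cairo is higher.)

28

Cairo 0.1646: bracket 0.1508–0.1906 → index 101–150; slope 49/0.0398, offset 0.0138.
AQI = 101 + 49/0.0398·0.0138 ≈ 117.99 ⇒ 118.
Mumbai: 0.0253 ∈ [0.0000, 0.0792] ↔ index [0, 50].
0 + (0.0253−0.0000)·(50−0)/(0.0792−0.0000) = 0 + 0.0253·50/0.0792 ≈ 15.97, so AQI = 16.
Denver 0.2521: bracket 0.1907–0.2642 → index 151–200; slope 49/0.0735, offset 0.0614.
AQI = 151 + 49/0.0735·0.0614 ≈ 191.93 ⇒ 192.
Ulaanbaatar: 0.1876 lies in 0.1508–0.1906, so I_lo=101, I_hi=150, C_lo=0.1508, C_hi=0.1906.
(150−101)/(0.1906−0.1508) × (0.1876−0.1508) + 101 = 49/0.0398 × 0.0368 + 101 ≈ 146.31 → 146.
Dhaka: 0.1609 lies in 0.1508–0.1906, so I_lo=101, I_hi=150, C_lo=0.1508, C_hi=0.1906.
(150−101)/(0.1906−0.1508) × (0.1609−0.1508) + 101 = 49/0.0398 × 0.0101 + 101 ≈ 113.43 → 113.
AQIs: Cairo=118, Mumbai=16, Denver=192, Ulaanbaatar=146, Dhaka=113. Ulaanbaatar (146) − Cairo (118) = 28.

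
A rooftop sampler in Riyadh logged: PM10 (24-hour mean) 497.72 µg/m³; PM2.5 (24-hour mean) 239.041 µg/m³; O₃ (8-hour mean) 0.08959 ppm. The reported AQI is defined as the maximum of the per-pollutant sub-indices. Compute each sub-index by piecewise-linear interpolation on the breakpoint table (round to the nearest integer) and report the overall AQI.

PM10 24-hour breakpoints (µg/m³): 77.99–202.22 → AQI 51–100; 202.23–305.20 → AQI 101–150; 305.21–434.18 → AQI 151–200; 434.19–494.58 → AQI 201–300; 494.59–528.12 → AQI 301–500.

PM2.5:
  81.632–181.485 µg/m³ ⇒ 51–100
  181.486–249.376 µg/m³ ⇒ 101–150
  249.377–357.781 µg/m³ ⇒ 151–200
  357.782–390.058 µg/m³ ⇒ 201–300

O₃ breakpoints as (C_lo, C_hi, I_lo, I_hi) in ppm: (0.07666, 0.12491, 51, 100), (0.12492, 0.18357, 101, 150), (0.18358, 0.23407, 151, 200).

PM10: 497.72 lies in 494.59–528.12, so I_lo=301, I_hi=500, C_lo=494.59, C_hi=528.12.
(500−301)/(528.12−494.59) × (497.72−494.59) + 301 = 199/33.53 × 3.13 + 301 ≈ 319.58 → 320.
PM2.5 239.041: bracket 181.486–249.376 → index 101–150; slope 49/67.890, offset 57.555.
AQI = 101 + 49/67.890·57.555 ≈ 142.54 ⇒ 143.
O₃: 0.08959 ∈ [0.07666, 0.12491] ↔ index [51, 100].
51 + (0.08959−0.07666)·(100−51)/(0.12491−0.07666) = 51 + 0.01293·49/0.04825 ≈ 64.13, so AQI = 64.
Sub-indices: PM10→320, PM2.5→143, O₃→64. Overall AQI = max = 320; dominant pollutant is PM10.

320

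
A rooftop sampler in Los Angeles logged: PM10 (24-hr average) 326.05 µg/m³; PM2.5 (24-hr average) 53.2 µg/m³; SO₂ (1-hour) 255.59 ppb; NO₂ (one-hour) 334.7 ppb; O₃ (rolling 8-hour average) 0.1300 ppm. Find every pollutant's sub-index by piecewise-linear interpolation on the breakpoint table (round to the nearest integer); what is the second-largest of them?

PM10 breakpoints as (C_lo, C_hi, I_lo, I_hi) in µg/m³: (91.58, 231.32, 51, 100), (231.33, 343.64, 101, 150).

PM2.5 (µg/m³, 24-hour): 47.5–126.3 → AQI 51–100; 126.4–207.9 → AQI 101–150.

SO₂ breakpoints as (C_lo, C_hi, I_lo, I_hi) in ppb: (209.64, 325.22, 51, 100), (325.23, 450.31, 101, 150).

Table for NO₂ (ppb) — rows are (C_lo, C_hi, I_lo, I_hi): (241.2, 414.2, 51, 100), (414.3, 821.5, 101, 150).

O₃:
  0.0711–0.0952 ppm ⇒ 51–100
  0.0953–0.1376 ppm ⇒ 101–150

141

PM10 326.05: bracket 231.33–343.64 → index 101–150; slope 49/112.31, offset 94.72.
AQI = 101 + 49/112.31·94.72 ≈ 142.33 ⇒ 142.
PM2.5: row 47.5–126.3 (AQI 51–100). (100−51)·(53.2−47.5)/(126.3−47.5) + 51 = 49·5.7/78.8 + 51 ≈ 54.54 → 55.
SO₂: 255.59 ∈ [209.64, 325.22] ↔ index [51, 100].
51 + (255.59−209.64)·(100−51)/(325.22−209.64) = 51 + 45.95·49/115.58 ≈ 70.48, so AQI = 70.
NO₂ 334.7: bracket 241.2–414.2 → index 51–100; slope 49/173.0, offset 93.5.
AQI = 51 + 49/173.0·93.5 ≈ 77.48 ⇒ 77.
O₃ 0.1300: bracket 0.0953–0.1376 → index 101–150; slope 49/0.0423, offset 0.0347.
AQI = 101 + 49/0.0423·0.0347 ≈ 141.20 ⇒ 141.
Sub-indices: PM10→142, PM2.5→55, SO₂→70, NO₂→77, O₃→141. Ranked high→low: 142, 141, 77, 70, 55. Second-highest sub-index = 141.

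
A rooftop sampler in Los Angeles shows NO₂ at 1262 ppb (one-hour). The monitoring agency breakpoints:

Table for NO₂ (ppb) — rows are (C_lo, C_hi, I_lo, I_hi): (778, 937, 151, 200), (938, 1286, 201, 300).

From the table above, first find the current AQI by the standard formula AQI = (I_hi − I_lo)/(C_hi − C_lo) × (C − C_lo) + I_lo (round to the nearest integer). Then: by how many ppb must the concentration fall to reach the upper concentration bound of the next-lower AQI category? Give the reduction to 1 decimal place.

NO₂: 1262 lies in 938–1286, so I_lo=201, I_hi=300, C_lo=938, C_hi=1286.
(300−201)/(1286−938) × (1262−938) + 201 = 99/348 × 324 + 201 ≈ 293.17 → 293.
Current AQI 293 is in the Very Unhealthy range (201–300). The next-lower category tops out at AQI 200, whose upper concentration bound is 937 ppb.
Reduction needed = 1262 − 937 = 325.0 ppb.

325.0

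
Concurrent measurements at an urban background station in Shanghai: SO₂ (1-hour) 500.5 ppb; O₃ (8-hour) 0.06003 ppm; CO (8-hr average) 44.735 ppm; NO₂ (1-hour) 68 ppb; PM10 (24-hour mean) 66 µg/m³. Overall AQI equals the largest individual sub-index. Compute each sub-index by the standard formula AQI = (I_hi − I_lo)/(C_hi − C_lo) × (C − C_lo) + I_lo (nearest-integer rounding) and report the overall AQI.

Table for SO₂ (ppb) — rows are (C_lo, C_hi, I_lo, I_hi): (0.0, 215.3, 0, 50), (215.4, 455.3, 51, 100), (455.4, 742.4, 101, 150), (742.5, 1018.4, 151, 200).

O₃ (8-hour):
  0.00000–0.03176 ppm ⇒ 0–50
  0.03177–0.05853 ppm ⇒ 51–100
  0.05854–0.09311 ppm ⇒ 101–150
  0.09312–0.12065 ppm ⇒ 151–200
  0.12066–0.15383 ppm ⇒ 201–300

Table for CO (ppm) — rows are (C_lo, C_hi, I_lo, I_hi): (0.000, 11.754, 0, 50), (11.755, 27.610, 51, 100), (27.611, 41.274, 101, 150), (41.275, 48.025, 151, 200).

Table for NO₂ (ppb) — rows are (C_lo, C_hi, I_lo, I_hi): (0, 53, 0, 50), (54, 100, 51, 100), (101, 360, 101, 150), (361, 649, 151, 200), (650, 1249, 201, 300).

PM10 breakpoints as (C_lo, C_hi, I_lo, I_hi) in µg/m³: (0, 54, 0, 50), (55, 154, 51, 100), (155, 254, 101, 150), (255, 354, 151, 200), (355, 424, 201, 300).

SO₂: 500.5 ∈ [455.4, 742.4] ↔ index [101, 150].
101 + (500.5−455.4)·(150−101)/(742.4−455.4) = 101 + 45.1·49/287.0 ≈ 108.70, so AQI = 109.
O₃: 0.06003 lies in 0.05854–0.09311, so I_lo=101, I_hi=150, C_lo=0.05854, C_hi=0.09311.
(150−101)/(0.09311−0.05854) × (0.06003−0.05854) + 101 = 49/0.03457 × 0.00149 + 101 ≈ 103.11 → 103.
CO: 44.735 ∈ [41.275, 48.025] ↔ index [151, 200].
151 + (44.735−41.275)·(200−151)/(48.025−41.275) = 151 + 3.460·49/6.750 ≈ 176.12, so AQI = 176.
NO₂ 68: bracket 54–100 → index 51–100; slope 49/46, offset 14.
AQI = 51 + 49/46·14 ≈ 65.91 ⇒ 66.
PM10 66: bracket 55–154 → index 51–100; slope 49/99, offset 11.
AQI = 51 + 49/99·11 ≈ 56.44 ⇒ 56.
Sub-indices: SO₂→109, O₃→103, CO→176, NO₂→66, PM10→56. Overall AQI = max = 176; dominant pollutant is CO.
AQI 176: Unhealthy.

176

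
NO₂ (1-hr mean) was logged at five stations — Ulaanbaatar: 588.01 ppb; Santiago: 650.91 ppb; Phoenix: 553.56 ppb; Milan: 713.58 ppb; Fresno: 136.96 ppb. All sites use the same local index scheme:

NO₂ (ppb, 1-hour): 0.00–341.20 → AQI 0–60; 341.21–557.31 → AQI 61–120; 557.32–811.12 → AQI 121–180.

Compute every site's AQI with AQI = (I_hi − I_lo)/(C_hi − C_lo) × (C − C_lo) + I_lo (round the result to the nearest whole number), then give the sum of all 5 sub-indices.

Ulaanbaatar: 588.01 lies in 557.32–811.12, so I_lo=121, I_hi=180, C_lo=557.32, C_hi=811.12.
(180−121)/(811.12−557.32) × (588.01−557.32) + 121 = 59/253.80 × 30.69 + 121 ≈ 128.13 → 128.
Santiago: 650.91 ∈ [557.32, 811.12] ↔ index [121, 180].
121 + (650.91−557.32)·(180−121)/(811.12−557.32) = 121 + 93.59·59/253.80 ≈ 142.76, so AQI = 143.
Phoenix: 553.56 lies in 341.21–557.31, so I_lo=61, I_hi=120, C_lo=341.21, C_hi=557.31.
(120−61)/(557.31−341.21) × (553.56−341.21) + 61 = 59/216.10 × 212.35 + 61 ≈ 118.98 → 119.
Milan: 713.58 ∈ [557.32, 811.12] ↔ index [121, 180].
121 + (713.58−557.32)·(180−121)/(811.12−557.32) = 121 + 156.26·59/253.80 ≈ 157.33, so AQI = 157.
Fresno 136.96: bracket 0.00–341.20 → index 0–60; slope 60/341.20, offset 136.96.
AQI = 0 + 60/341.20·136.96 ≈ 24.08 ⇒ 24.
AQIs: Ulaanbaatar=128, Santiago=143, Phoenix=119, Milan=157, Fresno=24. Sum = 128 + 143 + 119 + 157 + 24 = 571.

571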